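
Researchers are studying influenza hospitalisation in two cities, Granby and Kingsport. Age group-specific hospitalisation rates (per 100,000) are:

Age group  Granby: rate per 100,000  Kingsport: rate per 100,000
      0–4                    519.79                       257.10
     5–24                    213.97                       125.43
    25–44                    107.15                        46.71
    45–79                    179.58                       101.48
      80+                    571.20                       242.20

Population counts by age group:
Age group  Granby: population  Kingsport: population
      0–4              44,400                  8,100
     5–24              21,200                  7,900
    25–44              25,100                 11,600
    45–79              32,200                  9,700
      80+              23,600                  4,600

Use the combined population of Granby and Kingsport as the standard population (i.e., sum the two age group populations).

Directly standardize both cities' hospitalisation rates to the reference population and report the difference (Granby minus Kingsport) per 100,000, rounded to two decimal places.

Combined standard total = 188,400; weights = 0.2787, 0.1545, 0.1948, 0.2224, 0.1497.
Granby: 0.2787×519.79 + 0.1545×213.97 + 0.1948×107.15 + 0.2224×179.58 + 0.1497×571.20 = 324.2046 per 100,000.
Kingsport: 0.2787×257.10 + 0.1545×125.43 + 0.1948×46.71 + 0.2224×101.48 + 0.1497×242.20 = 158.9388 per 100,000.
Difference = 324.2046 − 158.9388 = 165.2658.

165.27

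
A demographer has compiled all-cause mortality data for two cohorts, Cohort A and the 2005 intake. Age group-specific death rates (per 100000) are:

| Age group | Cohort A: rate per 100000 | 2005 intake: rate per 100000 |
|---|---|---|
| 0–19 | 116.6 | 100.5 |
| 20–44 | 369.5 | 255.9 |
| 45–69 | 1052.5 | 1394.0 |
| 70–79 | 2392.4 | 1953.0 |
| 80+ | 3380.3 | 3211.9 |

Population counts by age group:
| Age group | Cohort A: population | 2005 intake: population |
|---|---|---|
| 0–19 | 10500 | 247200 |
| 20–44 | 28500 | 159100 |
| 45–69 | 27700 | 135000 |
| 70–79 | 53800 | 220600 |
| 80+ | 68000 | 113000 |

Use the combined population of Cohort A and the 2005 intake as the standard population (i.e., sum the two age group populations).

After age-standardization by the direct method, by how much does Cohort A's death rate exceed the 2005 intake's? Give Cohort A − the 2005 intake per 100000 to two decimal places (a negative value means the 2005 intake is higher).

Combined standard total = 1063400; weights = 0.2423, 0.1764, 0.1530, 0.2580, 0.1702.
Cohort A: 0.2423×116.6 + 0.1764×369.5 + 0.1530×1052.5 + 0.2580×2392.4 + 0.1702×3380.3 = 1447.1663 per 100000.
The 2005 intake: 0.2423×100.5 + 0.1764×255.9 + 0.1530×1394.0 + 0.2580×1953.0 + 0.1702×3211.9 = 1333.4273 per 100000.
Difference = 1447.1663 − 1333.4273 = 113.7390.

113.74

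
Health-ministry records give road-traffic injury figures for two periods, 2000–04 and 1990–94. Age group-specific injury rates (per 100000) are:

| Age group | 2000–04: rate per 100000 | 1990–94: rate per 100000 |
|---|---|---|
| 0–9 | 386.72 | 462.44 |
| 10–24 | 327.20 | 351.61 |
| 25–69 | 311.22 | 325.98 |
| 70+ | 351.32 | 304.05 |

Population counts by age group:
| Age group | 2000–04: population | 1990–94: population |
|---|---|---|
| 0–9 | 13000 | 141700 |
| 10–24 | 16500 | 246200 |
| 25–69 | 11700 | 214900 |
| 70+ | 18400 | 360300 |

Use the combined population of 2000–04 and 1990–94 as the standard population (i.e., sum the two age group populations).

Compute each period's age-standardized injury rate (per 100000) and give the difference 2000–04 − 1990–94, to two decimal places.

Combined standard total = 1022700; weights = 0.1513, 0.2569, 0.2216, 0.3703.
2000–04: 0.1513×386.72 + 0.2569×327.20 + 0.2216×311.22 + 0.3703×351.32 = 341.5942 per 100000.
1990–94: 0.1513×462.44 + 0.2569×351.61 + 0.2216×325.98 + 0.3703×304.05 = 345.0848 per 100000.
Difference = 341.5942 − 345.0848 = -3.4906.

-3.49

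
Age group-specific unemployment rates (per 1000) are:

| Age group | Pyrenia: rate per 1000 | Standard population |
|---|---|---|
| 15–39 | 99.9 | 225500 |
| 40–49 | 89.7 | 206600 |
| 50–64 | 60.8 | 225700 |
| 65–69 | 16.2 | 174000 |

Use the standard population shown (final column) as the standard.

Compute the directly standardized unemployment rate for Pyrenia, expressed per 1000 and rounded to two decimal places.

Standard total = 831800; weights = 0.2711, 0.2484, 0.2713, 0.2092.
Standardized rate: 0.2711×99.9 + 0.2484×89.7 + 0.2713×60.8 + 0.2092×16.2 = 69.2484 per 1000.

69.25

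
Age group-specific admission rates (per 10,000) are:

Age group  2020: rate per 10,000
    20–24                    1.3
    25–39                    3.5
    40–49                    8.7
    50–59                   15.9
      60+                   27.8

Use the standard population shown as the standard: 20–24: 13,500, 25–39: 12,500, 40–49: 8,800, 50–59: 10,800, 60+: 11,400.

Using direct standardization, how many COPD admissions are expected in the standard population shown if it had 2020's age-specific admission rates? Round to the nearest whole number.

Expected COPD admissions = Σ (standard pop × age-specific rate ÷ 10,000)
= 13,500×1.3/10,000 + 12,500×3.5/10,000 + 8,800×8.7/10,000 + 10,800×15.9/10,000 + 11,400×27.8/10,000
= 1.75 + 4.38 + 7.66 + 17.17 + 31.69 = 62.65.

63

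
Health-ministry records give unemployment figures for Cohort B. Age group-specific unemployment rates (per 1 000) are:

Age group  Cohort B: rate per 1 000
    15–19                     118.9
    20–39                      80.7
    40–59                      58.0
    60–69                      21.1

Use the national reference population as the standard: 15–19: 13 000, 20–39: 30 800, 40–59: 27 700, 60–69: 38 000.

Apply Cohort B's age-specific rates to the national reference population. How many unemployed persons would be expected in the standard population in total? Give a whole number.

6440

Expected unemployed persons = Σ (standard pop × age-specific rate ÷ 1 000)
= 13 000×118.9/1 000 + 30 800×80.7/1 000 + 27 700×58.0/1 000 + 38 000×21.1/1 000
= 1545.70 + 2485.56 + 1606.60 + 801.80 = 6439.66.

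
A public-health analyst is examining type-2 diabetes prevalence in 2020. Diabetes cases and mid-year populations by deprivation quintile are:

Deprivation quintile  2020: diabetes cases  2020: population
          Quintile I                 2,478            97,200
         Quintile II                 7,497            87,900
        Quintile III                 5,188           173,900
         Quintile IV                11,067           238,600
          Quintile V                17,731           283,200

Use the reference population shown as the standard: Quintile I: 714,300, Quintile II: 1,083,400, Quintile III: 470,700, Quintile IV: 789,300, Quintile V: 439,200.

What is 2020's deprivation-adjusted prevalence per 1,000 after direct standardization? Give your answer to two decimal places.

Deprivation-specific rates per 1,000 for 2020: 25.494, 85.290, 29.833, 46.383, 62.609.
Standard total = 3,496,900; weights = 0.2043, 0.3098, 0.1346, 0.2257, 0.1256.
Standardized rate: 0.2043×25.494 + 0.3098×85.290 + 0.1346×29.833 + 0.2257×46.383 + 0.1256×62.609 = 53.9805 per 1,000.

53.98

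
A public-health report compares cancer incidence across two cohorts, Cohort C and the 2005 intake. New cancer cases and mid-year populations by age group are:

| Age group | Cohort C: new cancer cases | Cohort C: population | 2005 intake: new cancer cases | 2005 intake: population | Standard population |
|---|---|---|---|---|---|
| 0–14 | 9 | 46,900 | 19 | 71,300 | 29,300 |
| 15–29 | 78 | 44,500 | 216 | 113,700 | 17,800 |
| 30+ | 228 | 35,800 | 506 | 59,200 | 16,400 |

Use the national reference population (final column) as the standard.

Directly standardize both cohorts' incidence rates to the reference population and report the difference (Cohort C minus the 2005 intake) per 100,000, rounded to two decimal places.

Age-specific rates per 100,000 for Cohort C: 19.19, 175.28, 636.87.
For the 2005 intake: 26.65, 189.97, 854.73.
Standard total = 63,500; weights = 0.4614, 0.2803, 0.2583.
Cohort C: 0.4614×19.19 + 0.2803×175.28 + 0.2583×636.87 = 222.4717 per 100,000.
The 2005 intake: 0.4614×26.65 + 0.2803×189.97 + 0.2583×854.73 = 286.2974 per 100,000.
Difference = 222.4717 − 286.2974 = -63.8257.

-63.83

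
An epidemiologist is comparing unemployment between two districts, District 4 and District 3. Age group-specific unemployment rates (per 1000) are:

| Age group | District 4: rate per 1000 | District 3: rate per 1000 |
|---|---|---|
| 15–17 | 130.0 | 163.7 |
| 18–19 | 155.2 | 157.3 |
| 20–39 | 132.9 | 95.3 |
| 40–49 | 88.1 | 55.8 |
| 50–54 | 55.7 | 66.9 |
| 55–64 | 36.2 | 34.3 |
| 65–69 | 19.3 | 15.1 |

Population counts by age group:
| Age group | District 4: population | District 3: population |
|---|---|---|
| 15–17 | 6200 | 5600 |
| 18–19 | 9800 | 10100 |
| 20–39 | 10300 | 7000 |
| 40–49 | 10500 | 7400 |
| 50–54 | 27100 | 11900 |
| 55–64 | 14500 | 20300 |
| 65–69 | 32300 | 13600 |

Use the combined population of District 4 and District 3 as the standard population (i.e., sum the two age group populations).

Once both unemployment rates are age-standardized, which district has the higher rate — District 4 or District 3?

District 4

Combined standard total = 186600; weights = 0.0632, 0.1066, 0.0927, 0.0959, 0.2090, 0.1865, 0.2460.
District 4: 0.0632×130.0 + 0.1066×155.2 + 0.0927×132.9 + 0.0959×88.1 + 0.2090×55.7 + 0.1865×36.2 + 0.2460×19.3 = 68.6847 per 1000.
District 3: 0.0632×163.7 + 0.1066×157.3 + 0.0927×95.3 + 0.0959×55.8 + 0.2090×66.9 + 0.1865×34.3 + 0.2460×15.1 = 65.4087 per 1000.
The crude rates (65.75 vs 69.61) would put District 3 higher, but that reflects its age composition; once standardized to a common age structure, District 4 has the higher underlying rate.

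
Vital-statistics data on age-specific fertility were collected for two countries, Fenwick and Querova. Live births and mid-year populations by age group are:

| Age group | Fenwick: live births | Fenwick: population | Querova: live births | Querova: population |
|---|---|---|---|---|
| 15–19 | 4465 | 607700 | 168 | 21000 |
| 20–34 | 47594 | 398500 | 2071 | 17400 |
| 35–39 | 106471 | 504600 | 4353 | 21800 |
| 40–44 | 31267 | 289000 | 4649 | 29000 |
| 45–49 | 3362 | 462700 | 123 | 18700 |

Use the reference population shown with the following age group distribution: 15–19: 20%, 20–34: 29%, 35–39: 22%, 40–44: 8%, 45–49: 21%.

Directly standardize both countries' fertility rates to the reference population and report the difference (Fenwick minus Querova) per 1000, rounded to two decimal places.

-1.55

Age-specific rates per 1000 for Fenwick: 7.347, 119.433, 211.001, 108.190, 7.266.
For Querova: 8.000, 119.023, 199.679, 160.310, 6.578.
Standard weights: 0.20, 0.29, 0.22, 0.08, 0.21.
Fenwick: 0.2000×7.347 + 0.2900×119.433 + 0.2200×211.001 + 0.0800×108.190 + 0.2100×7.266 = 92.7063 per 1000.
Querova: 0.2000×8.000 + 0.2900×119.023 + 0.2200×199.679 + 0.0800×160.310 + 0.2100×6.578 = 94.2521 per 1000.
Difference = 92.7063 − 94.2521 = -1.5459.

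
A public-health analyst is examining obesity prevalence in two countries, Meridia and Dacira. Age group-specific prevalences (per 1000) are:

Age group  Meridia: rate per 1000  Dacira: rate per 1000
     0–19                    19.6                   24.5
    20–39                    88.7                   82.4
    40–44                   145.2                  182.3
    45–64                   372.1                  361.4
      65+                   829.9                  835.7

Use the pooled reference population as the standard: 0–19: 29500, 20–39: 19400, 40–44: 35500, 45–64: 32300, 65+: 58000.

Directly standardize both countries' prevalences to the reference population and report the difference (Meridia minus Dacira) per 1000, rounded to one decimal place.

Standard total = 174700; weights = 0.1689, 0.1110, 0.2032, 0.1849, 0.3320.
Meridia: 0.1689×19.6 + 0.1110×88.7 + 0.2032×145.2 + 0.1849×372.1 + 0.3320×829.9 = 386.9869 per 1000.
Dacira: 0.1689×24.5 + 0.1110×82.4 + 0.2032×182.3 + 0.1849×361.4 + 0.3320×835.7 = 394.6009 per 1000.
Difference = 386.9869 − 394.6009 = -7.6140.

-7.6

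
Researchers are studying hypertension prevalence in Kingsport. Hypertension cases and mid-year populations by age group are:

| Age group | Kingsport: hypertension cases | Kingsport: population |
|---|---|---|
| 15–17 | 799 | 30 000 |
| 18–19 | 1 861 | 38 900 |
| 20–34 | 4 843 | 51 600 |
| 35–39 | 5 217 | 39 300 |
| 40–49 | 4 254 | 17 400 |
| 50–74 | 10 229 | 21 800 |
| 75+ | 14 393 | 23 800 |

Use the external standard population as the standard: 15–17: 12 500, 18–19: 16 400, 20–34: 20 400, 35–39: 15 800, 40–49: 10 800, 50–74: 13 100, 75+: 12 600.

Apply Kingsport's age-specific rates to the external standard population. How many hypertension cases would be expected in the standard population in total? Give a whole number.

Age-specific rates per 1 000 for Kingsport: 26.633, 47.841, 93.857, 132.748, 244.483, 469.220, 604.748.
Expected hypertension cases = Σ (standard pop × age-specific rate ÷ 1 000)
= 12 500×26.633/1 000 + 16 400×47.841/1 000 + 20 400×93.857/1 000 + 15 800×132.748/1 000 + 10 800×244.483/1 000 + 13 100×469.220/1 000 + 12 600×604.748/1 000
= 332.92 + 784.59 + 1914.67 + 2097.42 + 2640.41 + 6146.78 + 7619.82 = 21536.62.

21537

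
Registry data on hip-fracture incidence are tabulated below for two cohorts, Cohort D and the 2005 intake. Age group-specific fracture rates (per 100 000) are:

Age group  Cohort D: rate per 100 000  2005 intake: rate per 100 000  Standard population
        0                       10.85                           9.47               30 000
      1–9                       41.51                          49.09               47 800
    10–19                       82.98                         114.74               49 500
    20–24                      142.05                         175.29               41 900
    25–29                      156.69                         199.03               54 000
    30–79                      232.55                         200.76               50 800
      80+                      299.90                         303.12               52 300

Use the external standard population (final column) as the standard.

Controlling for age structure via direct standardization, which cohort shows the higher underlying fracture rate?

Standard total = 326 300; weights = 0.0919, 0.1465, 0.1517, 0.1284, 0.1655, 0.1557, 0.1603.
Cohort D: 0.0919×10.85 + 0.1465×41.51 + 0.1517×82.98 + 0.1284×142.05 + 0.1655×156.69 + 0.1557×232.55 + 0.1603×299.90 = 148.1111 per 100 000.
The 2005 intake: 0.0919×9.47 + 0.1465×49.09 + 0.1517×114.74 + 0.1284×175.29 + 0.1655×199.03 + 0.1557×200.76 + 0.1603×303.12 = 160.7548 per 100 000.

2005 intake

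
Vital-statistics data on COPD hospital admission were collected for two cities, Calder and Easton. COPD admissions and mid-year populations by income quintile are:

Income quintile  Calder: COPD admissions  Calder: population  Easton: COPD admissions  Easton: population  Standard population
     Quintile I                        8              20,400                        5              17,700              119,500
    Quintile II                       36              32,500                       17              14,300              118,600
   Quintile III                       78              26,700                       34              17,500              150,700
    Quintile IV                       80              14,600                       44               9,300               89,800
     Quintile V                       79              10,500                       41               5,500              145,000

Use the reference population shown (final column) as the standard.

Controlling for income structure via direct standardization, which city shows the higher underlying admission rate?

Calder

Income-specific rates per 10,000 for Calder: 3.92, 11.08, 29.21, 54.79, 75.24.
For Easton: 2.82, 11.89, 19.43, 47.31, 74.55.
Standard total = 623,600; weights = 0.1916, 0.1902, 0.2417, 0.1440, 0.2325.
Calder: 0.1916×3.92 + 0.1902×11.08 + 0.2417×29.21 + 0.1440×54.79 + 0.2325×75.24 = 35.3029 per 10,000.
Easton: 0.1916×2.82 + 0.1902×11.89 + 0.2417×19.43 + 0.1440×47.31 + 0.2325×74.55 = 31.6438 per 10,000.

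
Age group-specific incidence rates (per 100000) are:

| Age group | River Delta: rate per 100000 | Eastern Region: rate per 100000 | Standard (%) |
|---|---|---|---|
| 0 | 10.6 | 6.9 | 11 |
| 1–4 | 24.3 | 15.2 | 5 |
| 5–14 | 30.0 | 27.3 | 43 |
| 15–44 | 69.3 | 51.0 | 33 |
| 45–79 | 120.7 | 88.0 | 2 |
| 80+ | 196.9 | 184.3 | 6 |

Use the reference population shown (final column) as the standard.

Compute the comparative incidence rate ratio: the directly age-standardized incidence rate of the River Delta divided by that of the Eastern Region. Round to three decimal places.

Standard weights: 0.11, 0.05, 0.43, 0.33, 0.02, 0.06.
The River Delta: 0.1100×10.6 + 0.0500×24.3 + 0.4300×30.0 + 0.3300×69.3 + 0.0200×120.7 + 0.0600×196.9 = 52.3780 per 100000.
The Eastern Region: 0.1100×6.9 + 0.0500×15.2 + 0.4300×27.3 + 0.3300×51.0 + 0.0200×88.0 + 0.0600×184.3 = 42.9060 per 100000.
Ratio = 52.3780 ÷ 42.9060 = 1.22076.

1.221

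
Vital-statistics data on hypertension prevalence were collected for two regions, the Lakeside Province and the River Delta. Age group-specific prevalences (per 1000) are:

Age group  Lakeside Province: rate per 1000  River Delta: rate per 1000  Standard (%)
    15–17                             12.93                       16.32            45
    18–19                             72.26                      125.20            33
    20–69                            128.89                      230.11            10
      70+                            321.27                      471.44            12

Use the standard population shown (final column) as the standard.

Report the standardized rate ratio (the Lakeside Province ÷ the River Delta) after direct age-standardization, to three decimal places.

0.632

Standard weights: 0.45, 0.33, 0.10, 0.12.
The Lakeside Province: 0.4500×12.93 + 0.3300×72.26 + 0.1000×128.89 + 0.1200×321.27 = 81.1057 per 1000.
The River Delta: 0.4500×16.32 + 0.3300×125.20 + 0.1000×230.11 + 0.1200×471.44 = 128.2438 per 1000.
Ratio = 81.1057 ÷ 128.2438 = 0.63243.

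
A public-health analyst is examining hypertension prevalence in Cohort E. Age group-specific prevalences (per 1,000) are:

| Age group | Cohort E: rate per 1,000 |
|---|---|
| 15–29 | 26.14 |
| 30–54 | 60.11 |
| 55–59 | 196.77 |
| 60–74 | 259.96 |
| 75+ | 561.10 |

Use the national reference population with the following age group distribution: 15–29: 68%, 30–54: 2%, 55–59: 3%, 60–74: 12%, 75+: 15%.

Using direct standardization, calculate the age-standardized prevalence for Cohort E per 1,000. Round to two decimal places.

Standard weights: 0.68, 0.02, 0.03, 0.12, 0.15.
Standardized rate: 0.6800×26.14 + 0.0200×60.11 + 0.0300×196.77 + 0.1200×259.96 + 0.1500×561.10 = 140.2407 per 1,000.

140.24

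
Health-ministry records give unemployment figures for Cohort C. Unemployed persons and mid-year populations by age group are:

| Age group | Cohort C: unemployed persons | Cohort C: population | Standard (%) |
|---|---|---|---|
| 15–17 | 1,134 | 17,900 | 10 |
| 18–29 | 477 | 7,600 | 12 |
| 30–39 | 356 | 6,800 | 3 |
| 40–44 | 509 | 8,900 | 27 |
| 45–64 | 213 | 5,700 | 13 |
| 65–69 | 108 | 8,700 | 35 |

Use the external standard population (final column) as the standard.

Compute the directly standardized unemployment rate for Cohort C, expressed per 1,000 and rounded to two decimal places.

Age-specific rates per 1,000 for Cohort C: 63.352, 62.763, 52.353, 57.191, 37.368, 12.414.
Standard weights: 0.10, 0.12, 0.03, 0.27, 0.13, 0.35.
Standardized rate: 0.1000×63.352 + 0.1200×62.763 + 0.0300×52.353 + 0.2700×57.191 + 0.1300×37.368 + 0.3500×12.414 = 40.0817 per 1,000.

40.08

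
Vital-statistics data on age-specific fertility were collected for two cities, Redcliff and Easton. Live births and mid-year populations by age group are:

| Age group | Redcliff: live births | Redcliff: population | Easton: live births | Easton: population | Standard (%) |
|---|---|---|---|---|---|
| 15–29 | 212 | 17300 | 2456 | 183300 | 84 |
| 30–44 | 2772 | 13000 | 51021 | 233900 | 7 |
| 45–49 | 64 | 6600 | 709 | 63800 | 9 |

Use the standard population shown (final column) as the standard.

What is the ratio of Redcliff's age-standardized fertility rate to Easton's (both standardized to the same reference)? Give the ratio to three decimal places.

0.948

Age-specific rates per 1000 for Redcliff: 12.254, 213.231, 9.697.
For Easton: 13.399, 218.132, 11.113.
Standard weights: 0.84, 0.07, 0.09.
Redcliff: 0.8400×12.254 + 0.0700×213.231 + 0.0900×9.697 = 26.0925 per 1000.
Easton: 0.8400×13.399 + 0.0700×218.132 + 0.0900×11.113 = 27.5244 per 1000.
Ratio = 26.0925 ÷ 27.5244 = 0.94798.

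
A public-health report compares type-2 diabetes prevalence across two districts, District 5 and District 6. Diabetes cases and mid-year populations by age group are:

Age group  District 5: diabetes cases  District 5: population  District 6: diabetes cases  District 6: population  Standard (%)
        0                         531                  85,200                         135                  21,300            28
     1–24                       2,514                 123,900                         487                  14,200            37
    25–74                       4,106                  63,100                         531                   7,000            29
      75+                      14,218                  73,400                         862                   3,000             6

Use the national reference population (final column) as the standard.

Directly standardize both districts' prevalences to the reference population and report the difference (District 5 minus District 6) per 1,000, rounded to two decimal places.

Age-specific rates per 1,000 for District 5: 6.232, 20.291, 65.071, 193.706.
For District 6: 6.338, 34.296, 75.857, 287.333.
Standard weights: 0.28, 0.37, 0.29, 0.06.
District 5: 0.2800×6.232 + 0.3700×20.291 + 0.2900×65.071 + 0.0600×193.706 = 39.7456 per 1,000.
District 6: 0.2800×6.338 + 0.3700×34.296 + 0.2900×75.857 + 0.0600×287.333 = 53.7027 per 1,000.
Difference = 39.7456 − 53.7027 = -13.9571.

-13.96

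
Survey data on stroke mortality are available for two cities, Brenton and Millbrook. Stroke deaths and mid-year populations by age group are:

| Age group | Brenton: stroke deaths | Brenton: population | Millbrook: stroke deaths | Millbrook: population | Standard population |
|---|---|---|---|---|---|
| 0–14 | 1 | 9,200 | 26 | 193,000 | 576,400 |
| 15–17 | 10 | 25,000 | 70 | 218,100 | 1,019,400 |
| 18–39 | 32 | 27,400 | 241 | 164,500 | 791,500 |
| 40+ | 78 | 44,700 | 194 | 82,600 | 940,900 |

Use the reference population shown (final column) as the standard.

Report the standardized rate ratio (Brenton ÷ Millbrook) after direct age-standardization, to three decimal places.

0.805

Age-specific rates per 100,000 for Brenton: 10.87, 40.00, 116.79, 174.50.
For Millbrook: 13.47, 32.10, 146.50, 234.87.
Standard total = 3,328,200; weights = 0.1732, 0.3063, 0.2378, 0.2827.
Brenton: 0.1732×10.87 + 0.3063×40.00 + 0.2378×116.79 + 0.2827×174.50 = 91.2394 per 100,000.
Millbrook: 0.1732×13.47 + 0.3063×32.10 + 0.2378×146.50 + 0.2827×234.87 = 113.4029 per 100,000.
Ratio = 91.2394 ÷ 113.4029 = 0.80456.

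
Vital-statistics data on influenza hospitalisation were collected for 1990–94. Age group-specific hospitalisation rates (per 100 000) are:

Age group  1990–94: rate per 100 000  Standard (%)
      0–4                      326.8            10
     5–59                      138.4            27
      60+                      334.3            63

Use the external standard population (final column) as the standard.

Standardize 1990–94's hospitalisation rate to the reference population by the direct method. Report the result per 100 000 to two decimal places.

280.66

Standard weights: 0.10, 0.27, 0.63.
Standardized rate: 0.1000×326.8 + 0.2700×138.4 + 0.6300×334.3 = 280.6570 per 100 000.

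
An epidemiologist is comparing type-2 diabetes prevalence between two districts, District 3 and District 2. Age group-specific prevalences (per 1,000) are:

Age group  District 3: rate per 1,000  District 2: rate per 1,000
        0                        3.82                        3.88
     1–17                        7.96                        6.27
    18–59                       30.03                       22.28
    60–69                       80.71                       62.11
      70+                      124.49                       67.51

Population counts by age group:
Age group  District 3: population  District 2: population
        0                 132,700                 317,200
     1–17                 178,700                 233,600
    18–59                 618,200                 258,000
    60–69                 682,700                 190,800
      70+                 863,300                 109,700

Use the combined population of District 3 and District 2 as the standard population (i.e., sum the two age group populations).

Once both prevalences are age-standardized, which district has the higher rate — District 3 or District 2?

Combined standard total = 3,584,900; weights = 0.1255, 0.1150, 0.2444, 0.2437, 0.2714.
District 3: 0.1255×3.82 + 0.1150×7.96 + 0.2444×30.03 + 0.2437×80.71 + 0.2714×124.49 = 62.1891 per 1,000.
District 2: 0.1255×3.88 + 0.1150×6.27 + 0.2444×22.28 + 0.2437×62.11 + 0.2714×67.51 = 40.1107 per 1,000.

District 3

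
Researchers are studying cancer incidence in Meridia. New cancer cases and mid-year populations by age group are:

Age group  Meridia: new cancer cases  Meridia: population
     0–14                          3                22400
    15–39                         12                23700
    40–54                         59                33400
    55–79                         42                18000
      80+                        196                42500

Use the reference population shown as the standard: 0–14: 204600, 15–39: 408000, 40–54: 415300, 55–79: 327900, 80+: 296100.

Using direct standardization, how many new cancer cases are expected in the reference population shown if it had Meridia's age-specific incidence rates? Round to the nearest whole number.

Age-specific rates per 100000 for Meridia: 13.39, 50.63, 176.65, 233.33, 461.18.
Expected new cancer cases = Σ (standard pop × age-specific rate ÷ 100000)
= 204600×13.39/100000 + 408000×50.63/100000 + 415300×176.65/100000 + 327900×233.33/100000 + 296100×461.18/100000
= 27.40 + 206.58 + 733.61 + 765.10 + 1365.54 = 3098.24.

3098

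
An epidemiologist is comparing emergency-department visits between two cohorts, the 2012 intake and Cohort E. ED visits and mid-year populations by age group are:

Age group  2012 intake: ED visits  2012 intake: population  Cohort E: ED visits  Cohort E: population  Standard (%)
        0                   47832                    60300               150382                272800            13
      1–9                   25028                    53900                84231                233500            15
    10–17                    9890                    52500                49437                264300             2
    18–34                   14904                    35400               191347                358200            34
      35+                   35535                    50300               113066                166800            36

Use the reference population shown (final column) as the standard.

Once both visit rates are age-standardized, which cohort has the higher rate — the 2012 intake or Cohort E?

2012 intake

Age-specific rates per 1000 for the 2012 intake: 793.234, 464.341, 188.381, 421.017, 706.461.
For Cohort E: 551.254, 360.732, 187.049, 534.190, 677.854.
Standard weights: 0.13, 0.15, 0.02, 0.34, 0.36.
The 2012 intake: 0.1300×793.234 + 0.1500×464.341 + 0.0200×188.381 + 0.3400×421.017 + 0.3600×706.461 = 574.0110 per 1000.
Cohort E: 0.1300×551.254 + 0.1500×360.732 + 0.0200×187.049 + 0.3400×534.190 + 0.3600×677.854 = 555.1659 per 1000.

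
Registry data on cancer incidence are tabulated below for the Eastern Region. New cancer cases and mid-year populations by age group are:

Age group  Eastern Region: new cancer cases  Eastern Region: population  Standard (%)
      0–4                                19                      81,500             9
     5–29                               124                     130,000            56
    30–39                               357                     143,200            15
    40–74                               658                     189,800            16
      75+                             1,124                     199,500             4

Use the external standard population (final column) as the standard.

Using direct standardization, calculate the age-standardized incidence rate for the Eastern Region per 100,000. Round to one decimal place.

170.9

Age-specific rates per 100,000 for the Eastern Region: 23.31, 95.38, 249.30, 346.68, 563.41.
Standard weights: 0.09, 0.56, 0.15, 0.16, 0.04.
Standardized rate: 0.0900×23.31 + 0.5600×95.38 + 0.1500×249.30 + 0.1600×346.68 + 0.0400×563.41 = 170.9141 per 100,000.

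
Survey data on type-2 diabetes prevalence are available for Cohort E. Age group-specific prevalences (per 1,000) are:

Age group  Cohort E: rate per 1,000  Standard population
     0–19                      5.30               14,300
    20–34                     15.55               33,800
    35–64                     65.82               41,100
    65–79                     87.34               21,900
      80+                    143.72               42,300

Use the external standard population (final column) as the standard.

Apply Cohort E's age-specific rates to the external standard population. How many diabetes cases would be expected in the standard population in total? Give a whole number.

Expected diabetes cases = Σ (standard pop × age-specific rate ÷ 1,000)
= 14,300×5.30/1,000 + 33,800×15.55/1,000 + 41,100×65.82/1,000 + 21,900×87.34/1,000 + 42,300×143.72/1,000
= 75.79 + 525.59 + 2705.20 + 1912.75 + 6079.36 = 11298.68.

11299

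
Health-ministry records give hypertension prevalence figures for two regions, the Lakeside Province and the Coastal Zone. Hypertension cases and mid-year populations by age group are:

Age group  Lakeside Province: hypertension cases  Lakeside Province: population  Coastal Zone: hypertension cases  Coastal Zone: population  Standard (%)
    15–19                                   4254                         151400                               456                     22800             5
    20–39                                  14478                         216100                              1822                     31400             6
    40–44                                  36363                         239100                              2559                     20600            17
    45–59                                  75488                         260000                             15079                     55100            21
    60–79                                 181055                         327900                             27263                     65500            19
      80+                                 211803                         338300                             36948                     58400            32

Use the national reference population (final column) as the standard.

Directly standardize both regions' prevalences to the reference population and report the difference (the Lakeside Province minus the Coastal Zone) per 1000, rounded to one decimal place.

32.9

Age-specific rates per 1000 for the Lakeside Province: 28.098, 66.997, 152.083, 290.338, 552.165, 626.080.
For the Coastal Zone: 20.000, 58.025, 124.223, 273.666, 416.229, 632.671.
Standard weights: 0.05, 0.06, 0.17, 0.21, 0.19, 0.32.
The Lakeside Province: 0.0500×28.098 + 0.0600×66.997 + 0.1700×152.083 + 0.2100×290.338 + 0.1900×552.165 + 0.3200×626.080 = 397.5070 per 1000.
The Coastal Zone: 0.0500×20.000 + 0.0600×58.025 + 0.1700×124.223 + 0.2100×273.666 + 0.1900×416.229 + 0.3200×632.671 = 364.6077 per 1000.
Difference = 397.5070 − 364.6077 = 32.8993.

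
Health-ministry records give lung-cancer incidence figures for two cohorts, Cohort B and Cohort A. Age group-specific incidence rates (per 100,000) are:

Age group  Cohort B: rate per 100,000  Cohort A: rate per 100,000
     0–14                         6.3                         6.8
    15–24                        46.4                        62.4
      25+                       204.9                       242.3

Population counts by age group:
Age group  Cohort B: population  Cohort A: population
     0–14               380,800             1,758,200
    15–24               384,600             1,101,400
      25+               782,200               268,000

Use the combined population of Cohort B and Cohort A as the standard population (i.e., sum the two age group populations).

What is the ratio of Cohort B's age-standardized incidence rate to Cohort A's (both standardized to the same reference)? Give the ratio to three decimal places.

0.823

Combined standard total = 4,675,200; weights = 0.4575, 0.3178, 0.2246.
Cohort B: 0.4575×6.3 + 0.3178×46.4 + 0.2246×204.9 = 63.6576 per 100,000.
Cohort A: 0.4575×6.8 + 0.3178×62.4 + 0.2246×242.3 = 77.3732 per 100,000.
Ratio = 63.6576 ÷ 77.3732 = 0.82273.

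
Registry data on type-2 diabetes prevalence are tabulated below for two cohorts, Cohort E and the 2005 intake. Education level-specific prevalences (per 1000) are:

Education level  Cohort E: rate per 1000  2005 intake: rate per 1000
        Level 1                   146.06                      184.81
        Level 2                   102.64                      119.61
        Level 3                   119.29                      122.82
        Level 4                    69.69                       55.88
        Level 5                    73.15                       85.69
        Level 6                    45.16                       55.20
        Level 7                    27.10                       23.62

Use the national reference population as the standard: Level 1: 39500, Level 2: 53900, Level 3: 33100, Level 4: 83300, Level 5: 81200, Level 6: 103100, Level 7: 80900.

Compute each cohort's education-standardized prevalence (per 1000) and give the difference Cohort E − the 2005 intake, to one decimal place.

Standard total = 475000; weights = 0.0832, 0.1135, 0.0697, 0.1754, 0.1709, 0.2171, 0.1703.
Cohort E: 0.0832×146.06 + 0.1135×102.64 + 0.0697×119.29 + 0.1754×69.69 + 0.1709×73.15 + 0.2171×45.16 + 0.1703×27.10 = 71.2495 per 1000.
The 2005 intake: 0.0832×184.81 + 0.1135×119.61 + 0.0697×122.82 + 0.1754×55.88 + 0.1709×85.69 + 0.2171×55.20 + 0.1703×23.62 = 77.9518 per 1000.
Difference = 71.2495 − 77.9518 = -6.7024.

-6.7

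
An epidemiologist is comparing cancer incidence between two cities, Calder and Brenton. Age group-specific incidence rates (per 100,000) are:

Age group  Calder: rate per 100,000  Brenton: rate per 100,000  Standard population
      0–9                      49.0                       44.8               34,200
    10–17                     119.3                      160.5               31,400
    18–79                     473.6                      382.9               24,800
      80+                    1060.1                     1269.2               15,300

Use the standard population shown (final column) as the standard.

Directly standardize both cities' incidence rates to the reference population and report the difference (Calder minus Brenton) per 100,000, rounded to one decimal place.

-19.9

Standard total = 105,700; weights = 0.3236, 0.2971, 0.2346, 0.1447.
Calder: 0.3236×49.0 + 0.2971×119.3 + 0.2346×473.6 + 0.1447×1060.1 = 315.8622 per 100,000.
Brenton: 0.3236×44.8 + 0.2971×160.5 + 0.2346×382.9 + 0.1447×1269.2 = 335.7289 per 100,000.
Difference = 315.8622 − 335.7289 = -19.8667.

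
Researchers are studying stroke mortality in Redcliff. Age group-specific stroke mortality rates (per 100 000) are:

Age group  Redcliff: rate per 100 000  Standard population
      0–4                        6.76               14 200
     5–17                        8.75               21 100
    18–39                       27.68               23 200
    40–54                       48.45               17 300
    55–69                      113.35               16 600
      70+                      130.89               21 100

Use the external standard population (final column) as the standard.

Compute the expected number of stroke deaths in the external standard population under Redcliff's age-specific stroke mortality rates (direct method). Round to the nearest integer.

Expected stroke deaths = Σ (standard pop × age-specific rate ÷ 100 000)
= 14 200×6.76/100 000 + 21 100×8.75/100 000 + 23 200×27.68/100 000 + 17 300×48.45/100 000 + 16 600×113.35/100 000 + 21 100×130.89/100 000
= 0.96 + 1.85 + 6.42 + 8.38 + 18.82 + 27.62 = 64.04.

64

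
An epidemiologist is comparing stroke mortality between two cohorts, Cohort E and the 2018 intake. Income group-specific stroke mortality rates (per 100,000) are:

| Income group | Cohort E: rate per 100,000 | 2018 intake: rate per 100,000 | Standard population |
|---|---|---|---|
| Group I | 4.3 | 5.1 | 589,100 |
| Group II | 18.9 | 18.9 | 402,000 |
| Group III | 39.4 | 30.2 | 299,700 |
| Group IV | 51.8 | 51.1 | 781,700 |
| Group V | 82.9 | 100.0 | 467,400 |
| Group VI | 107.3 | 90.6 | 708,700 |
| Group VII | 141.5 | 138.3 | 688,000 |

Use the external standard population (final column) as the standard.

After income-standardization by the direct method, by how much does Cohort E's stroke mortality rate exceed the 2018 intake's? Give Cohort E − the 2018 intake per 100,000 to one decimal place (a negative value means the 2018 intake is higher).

2.3

Standard total = 3,936,600; weights = 0.1496, 0.1021, 0.0761, 0.1986, 0.1187, 0.1800, 0.1748.
Cohort E: 0.1496×4.3 + 0.1021×18.9 + 0.0761×39.4 + 0.1986×51.8 + 0.1187×82.9 + 0.1800×107.3 + 0.1748×141.5 = 69.7491 per 100,000.
The 2018 intake: 0.1496×5.1 + 0.1021×18.9 + 0.0761×30.2 + 0.1986×51.1 + 0.1187×100.0 + 0.1800×90.6 + 0.1748×138.3 = 67.4939 per 100,000.
Difference = 69.7491 − 67.4939 = 2.2551.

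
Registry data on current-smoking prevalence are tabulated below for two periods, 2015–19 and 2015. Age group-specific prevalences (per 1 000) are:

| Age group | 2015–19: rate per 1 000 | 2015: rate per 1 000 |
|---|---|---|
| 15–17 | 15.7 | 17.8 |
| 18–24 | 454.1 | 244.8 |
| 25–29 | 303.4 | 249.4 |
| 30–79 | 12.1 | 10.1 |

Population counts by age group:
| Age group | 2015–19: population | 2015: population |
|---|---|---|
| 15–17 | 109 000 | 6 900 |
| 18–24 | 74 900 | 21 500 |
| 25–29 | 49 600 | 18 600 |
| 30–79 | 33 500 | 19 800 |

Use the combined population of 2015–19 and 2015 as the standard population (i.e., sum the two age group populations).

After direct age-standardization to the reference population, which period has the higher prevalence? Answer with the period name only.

Combined standard total = 333 800; weights = 0.3472, 0.2888, 0.2043, 0.1597.
2015–19: 0.3472×15.7 + 0.2888×454.1 + 0.2043×303.4 + 0.1597×12.1 = 200.5143 per 1 000.
2015: 0.3472×17.8 + 0.2888×244.8 + 0.2043×249.4 + 0.1597×10.1 = 129.4462 per 1 000.

2015–19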